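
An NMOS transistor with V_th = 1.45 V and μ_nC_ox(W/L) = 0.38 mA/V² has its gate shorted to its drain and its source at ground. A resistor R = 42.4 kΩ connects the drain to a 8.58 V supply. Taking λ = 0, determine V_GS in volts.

V_GS = 2.33 V

With gate tied to drain, V_GS = V_DS ≥ V_GS − V_th, so the device is in saturation.
KCL at the drain: ½ k_n (V_GS − V_th)² = (V_DD − V_GS)/R.
Let x = V_GS − 1.45. Then 8.06 x² + x − 7.13 = 0, giving x = 0.881 V (positive root), so V_GS = 2.33 V.
I_D = (V_DD − V_GS)/R = (8.58 − 2.33) / 42.4 = 0.147 mA.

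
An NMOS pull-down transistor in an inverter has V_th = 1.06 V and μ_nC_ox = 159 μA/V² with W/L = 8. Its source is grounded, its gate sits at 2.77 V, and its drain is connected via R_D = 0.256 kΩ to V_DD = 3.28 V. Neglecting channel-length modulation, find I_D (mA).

I_D = 1.86 mA

V_GS = V_G = 2.77 V, so V_ov = 2.77 − 1.06 = 1.71 V.
k_n = μ_nC_ox · (W/L) = 1.272 mA/V².
Assume saturation: I_D = ½ k_n V_ov² = 0.5 × 1.272 × 1.71² = 1.86 mA, giving V_DS = V_DD − I_D R_D = 3.28 − 1.86 × 0.256 = 2.8 V.
V_DS = 2.8 V ≥ V_ov = 1.71 V, confirming saturation.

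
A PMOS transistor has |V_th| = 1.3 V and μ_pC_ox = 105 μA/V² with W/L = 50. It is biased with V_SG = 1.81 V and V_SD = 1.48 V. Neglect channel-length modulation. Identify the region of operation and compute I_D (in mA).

Saturation; I_D = 0.683 mA

k_p = μ_pC_ox · (W/L) = 5.25 mA/V².
V_ov = V_SG − |V_th| = 1.81 − 1.3 = 0.51 V.
Since V_SD = 1.48 V ≥ V_ov = 0.51 V, the device is in saturation.
I_D = ½ k_p V_ov² = 0.5 × 5.25 × 0.51² = 0.683 mA.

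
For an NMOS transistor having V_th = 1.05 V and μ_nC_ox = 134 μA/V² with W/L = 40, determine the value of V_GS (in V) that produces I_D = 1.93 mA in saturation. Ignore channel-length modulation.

V_GS = 1.90 V

k_n = μ_nC_ox · (W/L) = 5.36 mA/V².
In saturation I_D = ½ k_n (V_GS − V_th)², so V_GS − V_th = √(2 I_D / k_n) = √(2 × 1.93 / 5.36) = 0.849 V.
V_GS = 1.05 + 0.849 = 1.9 V.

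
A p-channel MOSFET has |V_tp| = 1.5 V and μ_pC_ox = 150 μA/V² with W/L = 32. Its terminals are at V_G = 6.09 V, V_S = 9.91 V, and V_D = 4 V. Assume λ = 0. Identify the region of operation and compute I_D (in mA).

V_SG = V_S − V_G = 9.91 − 6.09 = 3.82 V; V_SD = V_S − V_D = 9.91 − 4 = 5.91 V.
k_p = μ_pC_ox · (W/L) = 4.8 mA/V².
V_ov = V_SG − |V_tp| = 3.82 − 1.5 = 2.32 V.
Since V_SD = 5.91 V ≥ V_ov = 2.32 V, the device is in saturation.
I_D = ½ k_p V_ov² = 0.5 × 4.8 × 2.32² = 12.9 mA.

Saturation; I_D = 12.9 mA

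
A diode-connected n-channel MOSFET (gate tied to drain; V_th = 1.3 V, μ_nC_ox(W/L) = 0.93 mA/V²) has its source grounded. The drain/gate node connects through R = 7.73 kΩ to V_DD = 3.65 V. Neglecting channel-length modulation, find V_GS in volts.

With gate tied to drain, V_GS = V_DS ≥ V_GS − V_th, so the device is in saturation.
KCL at the drain: ½ k_n (V_GS − V_th)² = (V_DD − V_GS)/R.
Let x = V_GS − 1.3. Then 3.59 x² + x − 2.35 = 0, giving x = 0.681 V (positive root), so V_GS = 1.98 V.
I_D = (V_DD − V_GS)/R = (3.65 − 1.98) / 7.73 = 0.216 mA.

V_GS = 1.98 V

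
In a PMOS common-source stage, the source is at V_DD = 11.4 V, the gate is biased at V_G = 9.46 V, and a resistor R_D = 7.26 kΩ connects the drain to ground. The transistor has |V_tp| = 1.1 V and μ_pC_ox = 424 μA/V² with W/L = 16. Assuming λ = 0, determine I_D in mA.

V_SG = V_DD − V_G = 11.4 − 9.46 = 1.94 V, so V_ov = 1.94 − 1.1 = 0.84 V.
k_p = μ_pC_ox · (W/L) = 6.784 mA/V².
Assume saturation: I_D = ½ k_p V_ov² = 0.5 × 6.784 × 0.84² = 2.39 mA, giving V_SD = V_DD − I_D R_D = 11.4 − 2.39 × 7.26 = -5.98 V.
But -5.98 V < V_ov = 0.84 V, so the device is actually in triode.
In triode I_D = k_p[V_ov V_SD − ½ V_SD²] and I_D = (V_DD − V_SD)/R_D. Equating: 24.6 V_SD² − 42.37 V_SD + 11.4 = 0, giving V_SD = 0.334 V (the root below V_ov).
I_D = (11.4 − 0.334) / 7.26 = 1.52 mA.

I_D = 1.52 mA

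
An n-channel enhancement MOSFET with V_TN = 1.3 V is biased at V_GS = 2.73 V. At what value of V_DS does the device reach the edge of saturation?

V_DS,sat = 1.43 V

The boundary between triode and saturation is V_DS = V_GS − V_TN = V_ov.
V_ov = 2.73 − 1.3 = 1.43 V.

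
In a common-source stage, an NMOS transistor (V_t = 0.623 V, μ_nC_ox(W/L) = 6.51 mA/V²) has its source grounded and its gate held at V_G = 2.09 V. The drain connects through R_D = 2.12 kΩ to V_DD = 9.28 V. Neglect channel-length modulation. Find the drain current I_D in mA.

V_GS = V_G = 2.09 V, so V_ov = 2.09 − 0.623 = 1.47 V.
Assume saturation: I_D = ½ k_n V_ov² = 0.5 × 6.51 × 1.47² = 7.01 mA, giving V_DS = V_DD − I_D R_D = 9.28 − 7.01 × 2.12 = -5.57 V.
But -5.57 V < V_ov = 1.47 V, so the device is actually in triode.
In triode I_D = k_n[V_ov V_DS − ½ V_DS²] and I_D = (V_DD − V_DS)/R_D. Equating: 6.9 V_DS² − 21.25 V_DS + 9.28 = 0, giving V_DS = 0.527 V (the root below V_ov).
I_D = (9.28 − 0.527) / 2.12 = 4.13 mA.

I_D = 4.13 mA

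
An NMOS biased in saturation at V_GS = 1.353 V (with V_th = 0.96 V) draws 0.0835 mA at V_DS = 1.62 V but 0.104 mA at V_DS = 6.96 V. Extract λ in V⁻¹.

λ = 0.0497 V⁻¹

With V_GS fixed, I_D ∝ (1 + λ V_DS) in saturation, so I_D2/I_D1 = (1 + λ V_DS2)/(1 + λ V_DS1).
0.104/0.0835 = 1.246 = (1 + 6.96 λ)/(1 + 1.62 λ).
Solving: λ (I_D1 V_DS2 − I_D2 V_DS1) = I_D2 − I_D1, so λ = (0.104 − 0.0835) / (0.0835 × 6.96 − 0.104 × 1.62) = 0.0205 / 0.413 = 0.0497 V⁻¹.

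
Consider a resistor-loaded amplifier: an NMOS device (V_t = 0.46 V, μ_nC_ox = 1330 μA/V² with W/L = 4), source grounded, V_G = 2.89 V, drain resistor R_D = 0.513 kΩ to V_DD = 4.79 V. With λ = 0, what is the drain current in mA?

V_GS = V_G = 2.89 V, so V_ov = 2.89 − 0.46 = 2.43 V.
k_n = μ_nC_ox · (W/L) = 5.32 mA/V².
Assume saturation: I_D = ½ k_n V_ov² = 0.5 × 5.32 × 2.43² = 15.7 mA, giving V_DS = V_DD − I_D R_D = 4.79 − 15.7 × 0.513 = -3.27 V.
But -3.27 V < V_ov = 2.43 V, so the device is actually in triode.
In triode I_D = k_n[V_ov V_DS − ½ V_DS²] and I_D = (V_DD − V_DS)/R_D. Equating: 1.36 V_DS² − 7.632 V_DS + 4.79 = 0, giving V_DS = 0.72 V (the root below V_ov).
I_D = (4.79 − 0.72) / 0.513 = 7.93 mA.

I_D = 7.93 mA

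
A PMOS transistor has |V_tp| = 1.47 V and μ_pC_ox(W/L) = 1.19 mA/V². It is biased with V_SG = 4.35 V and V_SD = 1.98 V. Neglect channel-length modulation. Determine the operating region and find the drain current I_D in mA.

Triode; I_D = 4.45 mA

V_ov = V_SG − |V_tp| = 4.35 − 1.47 = 2.88 V.
Since V_SD = 1.98 V < V_ov = 2.88 V, the device is in the triode region.
I_D = k_p [V_ov · V_SD − ½ V_SD²] = 1.19 × [2.88 × 1.98 − 0.5 × 1.98²] = 4.45 mA.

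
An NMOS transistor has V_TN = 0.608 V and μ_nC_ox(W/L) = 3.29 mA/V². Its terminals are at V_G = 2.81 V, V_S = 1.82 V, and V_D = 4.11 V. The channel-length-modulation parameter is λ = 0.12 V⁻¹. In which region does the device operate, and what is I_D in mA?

Saturation; I_D = 0.306 mA

V_GS = V_G − V_S = 2.81 − 1.82 = 0.99 V; V_DS = V_D − V_S = 4.11 − 1.82 = 2.29 V.
V_ov = V_GS − V_TN = 0.99 − 0.608 = 0.382 V.
Since V_DS = 2.29 V ≥ V_ov = 0.382 V, the device is in saturation.
I_D = ½ k_n V_ov² (1 + λ V_DS) = 0.5 × 3.29 × 0.382² × (1 + 0.12 × 2.29) = 0.306 mA.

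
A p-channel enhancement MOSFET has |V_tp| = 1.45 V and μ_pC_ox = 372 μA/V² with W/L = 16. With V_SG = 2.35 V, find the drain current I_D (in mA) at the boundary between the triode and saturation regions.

I_D = 2.41 mA

At the boundary V_SD = V_ov = V_SG − |V_tp| = 2.35 − 1.45 = 0.9 V.
k_p = μ_pC_ox · (W/L) = 5.952 mA/V².
I_D = ½ k_p V_ov² = 0.5 × 5.952 × 0.9² = 2.41 mA.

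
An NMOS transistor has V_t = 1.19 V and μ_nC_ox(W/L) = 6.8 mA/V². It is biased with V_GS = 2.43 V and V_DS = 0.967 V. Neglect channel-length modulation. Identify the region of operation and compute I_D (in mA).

Triode; I_D = 4.97 mA

V_ov = V_GS − V_t = 2.43 − 1.19 = 1.24 V.
Since V_DS = 0.967 V < V_ov = 1.24 V, the device is in the triode region.
I_D = k_n [V_ov · V_DS − ½ V_DS²] = 6.8 × [1.24 × 0.967 − 0.5 × 0.967²] = 4.97 mA.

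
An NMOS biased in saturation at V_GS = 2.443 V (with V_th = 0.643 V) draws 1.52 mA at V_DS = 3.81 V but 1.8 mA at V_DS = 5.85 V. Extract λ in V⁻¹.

λ = 0.138 V⁻¹

With V_GS fixed, I_D ∝ (1 + λ V_DS) in saturation, so I_D2/I_D1 = (1 + λ V_DS2)/(1 + λ V_DS1).
1.8/1.52 = 1.184 = (1 + 5.85 λ)/(1 + 3.81 λ).
Solving: λ (I_D1 V_DS2 − I_D2 V_DS1) = I_D2 − I_D1, so λ = (1.8 − 1.52) / (1.52 × 5.85 − 1.8 × 3.81) = 0.28 / 2.03 = 0.138 V⁻¹.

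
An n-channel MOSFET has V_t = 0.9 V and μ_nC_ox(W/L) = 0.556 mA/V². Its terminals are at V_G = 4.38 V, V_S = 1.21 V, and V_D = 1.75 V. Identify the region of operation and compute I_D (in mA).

V_GS = V_G − V_S = 4.38 − 1.21 = 3.17 V; V_DS = V_D − V_S = 1.75 − 1.21 = 0.54 V.
V_ov = V_GS − V_t = 3.17 − 0.9 = 2.27 V.
Since V_DS = 0.54 V < V_ov = 2.27 V, the device is in the triode region.
I_D = k_n [V_ov · V_DS − ½ V_DS²] = 0.556 × [2.27 × 0.54 − 0.5 × 0.54²] = 0.6 mA.

Triode; I_D = 0.600 mA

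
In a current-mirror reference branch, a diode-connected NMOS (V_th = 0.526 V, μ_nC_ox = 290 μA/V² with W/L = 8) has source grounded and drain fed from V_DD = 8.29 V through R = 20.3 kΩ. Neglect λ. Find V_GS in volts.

With gate tied to drain, V_GS = V_DS ≥ V_GS − V_th, so the device is in saturation.
k_n = μ_nC_ox · (W/L) = 2.32 mA/V².
KCL at the drain: ½ k_n (V_GS − V_th)² = (V_DD − V_GS)/R.
Let x = V_GS − 0.526. Then 23.5 x² + x − 7.764 = 0, giving x = 0.553 V (positive root), so V_GS = 1.08 V.
I_D = (V_DD − V_GS)/R = (8.29 − 1.08) / 20.3 = 0.355 mA.

V_GS = 1.08 V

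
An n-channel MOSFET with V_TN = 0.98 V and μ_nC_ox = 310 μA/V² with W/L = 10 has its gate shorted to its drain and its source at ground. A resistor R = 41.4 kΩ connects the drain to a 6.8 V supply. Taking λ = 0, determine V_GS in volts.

With gate tied to drain, V_GS = V_DS ≥ V_GS − V_TN, so the device is in saturation.
k_n = μ_nC_ox · (W/L) = 3.1 mA/V².
KCL at the drain: ½ k_n (V_GS − V_TN)² = (V_DD − V_GS)/R.
Let x = V_GS − 0.98. Then 64.2 x² + x − 5.82 = 0, giving x = 0.293 V (positive root), so V_GS = 1.27 V.
I_D = (V_DD − V_GS)/R = (6.8 − 1.27) / 41.4 = 0.133 mA.

V_GS = 1.27 V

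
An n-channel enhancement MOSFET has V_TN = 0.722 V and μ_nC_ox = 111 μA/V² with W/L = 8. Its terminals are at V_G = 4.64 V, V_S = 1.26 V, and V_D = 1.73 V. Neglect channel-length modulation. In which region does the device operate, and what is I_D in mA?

Triode; I_D = 1.01 mA

V_GS = V_G − V_S = 4.64 − 1.26 = 3.38 V; V_DS = V_D − V_S = 1.73 − 1.26 = 0.47 V.
k_n = μ_nC_ox · (W/L) = 0.888 mA/V².
V_ov = V_GS − V_TN = 3.38 − 0.722 = 2.66 V.
Since V_DS = 0.47 V < V_ov = 2.66 V, the device is in the triode region.
I_D = k_n [V_ov · V_DS − ½ V_DS²] = 0.888 × [2.66 × 0.47 − 0.5 × 0.47²] = 1.01 mA.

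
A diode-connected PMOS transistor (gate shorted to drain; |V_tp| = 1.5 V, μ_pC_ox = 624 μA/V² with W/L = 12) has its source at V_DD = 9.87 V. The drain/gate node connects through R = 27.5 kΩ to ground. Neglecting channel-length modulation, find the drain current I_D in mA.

I_D = 0.294 mA

With gate tied to drain, V_SG = V_SD ≥ V_SG − |V_tp|, so the device is in saturation.
k_p = μ_pC_ox · (W/L) = 7.488 mA/V².
KCL at the drain: ½ k_p (V_SG − |V_tp|)² = (V_DD − V_SG)/R.
Let x = V_SG − 1.5. Then 103 x² + x − 8.37 = 0, giving x = 0.28 V (positive root), so V_SG = 1.78 V.
I_D = (V_DD − V_SG)/R = (9.87 − 1.78) / 27.5 = 0.294 mA.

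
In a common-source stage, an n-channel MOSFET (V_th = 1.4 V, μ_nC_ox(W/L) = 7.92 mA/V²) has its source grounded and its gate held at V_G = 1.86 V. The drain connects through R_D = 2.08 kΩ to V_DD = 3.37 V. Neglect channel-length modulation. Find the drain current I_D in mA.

I_D = 0.838 mA

V_GS = V_G = 1.86 V, so V_ov = 1.86 − 1.4 = 0.46 V.
Assume saturation: I_D = ½ k_n V_ov² = 0.5 × 7.92 × 0.46² = 0.838 mA, giving V_DS = V_DD − I_D R_D = 3.37 − 0.838 × 2.08 = 1.63 V.
V_DS = 1.63 V ≥ V_ov = 0.46 V, confirming saturation.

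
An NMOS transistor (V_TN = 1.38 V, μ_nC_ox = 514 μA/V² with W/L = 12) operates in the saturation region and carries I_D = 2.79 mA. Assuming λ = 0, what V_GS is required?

k_n = μ_nC_ox · (W/L) = 6.168 mA/V².
In saturation I_D = ½ k_n (V_GS − V_TN)², so V_GS − V_TN = √(2 I_D / k_n) = √(2 × 2.79 / 6.168) = 0.951 V.
V_GS = 1.38 + 0.951 = 2.33 V.

V_GS = 2.33 V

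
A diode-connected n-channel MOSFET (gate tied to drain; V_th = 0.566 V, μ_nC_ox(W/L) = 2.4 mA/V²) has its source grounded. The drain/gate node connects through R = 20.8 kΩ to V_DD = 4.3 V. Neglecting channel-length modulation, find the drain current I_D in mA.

With gate tied to drain, V_GS = V_DS ≥ V_GS − V_th, so the device is in saturation.
KCL at the drain: ½ k_n (V_GS − V_th)² = (V_DD − V_GS)/R.
Let x = V_GS − 0.566. Then 25 x² + x − 3.734 = 0, giving x = 0.367 V (positive root), so V_GS = 0.933 V.
I_D = (V_DD − V_GS)/R = (4.3 − 0.933) / 20.8 = 0.162 mA.

I_D = 0.162 mA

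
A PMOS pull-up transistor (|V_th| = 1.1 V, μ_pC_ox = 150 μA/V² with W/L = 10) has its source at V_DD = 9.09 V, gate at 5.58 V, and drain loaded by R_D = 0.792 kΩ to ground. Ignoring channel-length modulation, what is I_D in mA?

I_D = 4.36 mA

V_SG = V_DD − V_G = 9.09 − 5.58 = 3.51 V, so V_ov = 3.51 − 1.1 = 2.41 V.
k_p = μ_pC_ox · (W/L) = 1.5 mA/V².
Assume saturation: I_D = ½ k_p V_ov² = 0.5 × 1.5 × 2.41² = 4.36 mA, giving V_SD = V_DD − I_D R_D = 9.09 − 4.36 × 0.792 = 5.64 V.
V_SD = 5.64 V ≥ V_ov = 2.41 V, confirming saturation.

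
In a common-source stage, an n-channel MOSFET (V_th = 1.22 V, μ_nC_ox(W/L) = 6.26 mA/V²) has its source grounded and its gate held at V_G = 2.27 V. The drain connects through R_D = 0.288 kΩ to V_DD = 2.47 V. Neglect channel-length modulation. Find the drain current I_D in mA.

V_GS = V_G = 2.27 V, so V_ov = 2.27 − 1.22 = 1.05 V.
Assume saturation: I_D = ½ k_n V_ov² = 0.5 × 6.26 × 1.05² = 3.45 mA, giving V_DS = V_DD − I_D R_D = 2.47 − 3.45 × 0.288 = 1.48 V.
V_DS = 1.48 V ≥ V_ov = 1.05 V, confirming saturation.

I_D = 3.45 mA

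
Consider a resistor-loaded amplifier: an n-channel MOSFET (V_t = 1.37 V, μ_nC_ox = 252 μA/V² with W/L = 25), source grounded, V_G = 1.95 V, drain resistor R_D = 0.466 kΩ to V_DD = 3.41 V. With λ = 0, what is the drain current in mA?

V_GS = V_G = 1.95 V, so V_ov = 1.95 − 1.37 = 0.58 V.
k_n = μ_nC_ox · (W/L) = 6.3 mA/V².
Assume saturation: I_D = ½ k_n V_ov² = 0.5 × 6.3 × 0.58² = 1.06 mA, giving V_DS = V_DD − I_D R_D = 3.41 − 1.06 × 0.466 = 2.92 V.
V_DS = 2.92 V ≥ V_ov = 0.58 V, confirming saturation.

I_D = 1.06 mA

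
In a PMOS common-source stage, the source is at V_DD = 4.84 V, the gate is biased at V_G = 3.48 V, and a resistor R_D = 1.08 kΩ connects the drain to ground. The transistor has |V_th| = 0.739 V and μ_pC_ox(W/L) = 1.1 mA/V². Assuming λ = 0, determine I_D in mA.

V_SG = V_DD − V_G = 4.84 − 3.48 = 1.36 V, so V_ov = 1.36 − 0.739 = 0.621 V.
Assume saturation: I_D = ½ k_p V_ov² = 0.5 × 1.1 × 0.621² = 0.212 mA, giving V_SD = V_DD − I_D R_D = 4.84 − 0.212 × 1.08 = 4.61 V.
V_SD = 4.61 V ≥ V_ov = 0.621 V, confirming saturation.

I_D = 0.212 mA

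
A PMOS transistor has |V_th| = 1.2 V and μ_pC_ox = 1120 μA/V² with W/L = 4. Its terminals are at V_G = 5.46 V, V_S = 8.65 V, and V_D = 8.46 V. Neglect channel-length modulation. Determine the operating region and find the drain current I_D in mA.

Triode; I_D = 1.61 mA

V_SG = V_S − V_G = 8.65 − 5.46 = 3.19 V; V_SD = V_S − V_D = 8.65 − 8.46 = 0.19 V.
k_p = μ_pC_ox · (W/L) = 4.48 mA/V².
V_ov = V_SG − |V_th| = 3.19 − 1.2 = 1.99 V.
Since V_SD = 0.19 V < V_ov = 1.99 V, the device is in the triode region.
I_D = k_p [V_ov · V_SD − ½ V_SD²] = 4.48 × [1.99 × 0.19 − 0.5 × 0.19²] = 1.61 mA.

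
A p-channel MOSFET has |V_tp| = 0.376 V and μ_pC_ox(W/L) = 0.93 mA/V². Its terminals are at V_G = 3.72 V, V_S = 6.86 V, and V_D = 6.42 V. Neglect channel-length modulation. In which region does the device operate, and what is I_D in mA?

Triode; I_D = 1.04 mA

V_SG = V_S − V_G = 6.86 − 3.72 = 3.14 V; V_SD = V_S − V_D = 6.86 − 6.42 = 0.44 V.
V_ov = V_SG − |V_tp| = 3.14 − 0.376 = 2.76 V.
Since V_SD = 0.44 V < V_ov = 2.76 V, the device is in the triode region.
I_D = k_p [V_ov · V_SD − ½ V_SD²] = 0.93 × [2.76 × 0.44 − 0.5 × 0.44²] = 1.04 mA.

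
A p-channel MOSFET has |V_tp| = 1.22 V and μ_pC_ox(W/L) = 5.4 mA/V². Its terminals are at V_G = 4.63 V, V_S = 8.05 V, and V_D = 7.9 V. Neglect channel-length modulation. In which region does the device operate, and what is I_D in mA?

V_SG = V_S − V_G = 8.05 − 4.63 = 3.42 V; V_SD = V_S − V_D = 8.05 − 7.9 = 0.15 V.
V_ov = V_SG − |V_tp| = 3.42 − 1.22 = 2.2 V.
Since V_SD = 0.15 V < V_ov = 2.2 V, the device is in the triode region.
I_D = k_p [V_ov · V_SD − ½ V_SD²] = 5.4 × [2.2 × 0.15 − 0.5 × 0.15²] = 1.72 mA.

Triode; I_D = 1.72 mA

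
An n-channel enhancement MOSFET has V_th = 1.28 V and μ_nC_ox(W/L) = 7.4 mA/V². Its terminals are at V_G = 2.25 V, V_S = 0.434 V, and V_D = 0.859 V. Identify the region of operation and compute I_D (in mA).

Triode; I_D = 1.02 mA

V_GS = V_G − V_S = 2.25 − 0.434 = 1.82 V; V_DS = V_D − V_S = 0.859 − 0.434 = 0.425 V.
V_ov = V_GS − V_th = 1.82 − 1.28 = 0.536 V.
Since V_DS = 0.425 V < V_ov = 0.536 V, the device is in the triode region.
I_D = k_n [V_ov · V_DS − ½ V_DS²] = 7.4 × [0.536 × 0.425 − 0.5 × 0.425²] = 1.02 mA.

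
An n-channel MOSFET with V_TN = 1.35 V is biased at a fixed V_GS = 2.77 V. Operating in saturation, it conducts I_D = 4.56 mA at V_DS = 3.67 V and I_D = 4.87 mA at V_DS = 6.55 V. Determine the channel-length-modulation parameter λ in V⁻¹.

With V_GS fixed, I_D ∝ (1 + λ V_DS) in saturation, so I_D2/I_D1 = (1 + λ V_DS2)/(1 + λ V_DS1).
4.87/4.56 = 1.068 = (1 + 6.55 λ)/(1 + 3.67 λ).
Solving: λ (I_D1 V_DS2 − I_D2 V_DS1) = I_D2 − I_D1, so λ = (4.87 − 4.56) / (4.56 × 6.55 − 4.87 × 3.67) = 0.31 / 12 = 0.0258 V⁻¹.

λ = 0.0258 V⁻¹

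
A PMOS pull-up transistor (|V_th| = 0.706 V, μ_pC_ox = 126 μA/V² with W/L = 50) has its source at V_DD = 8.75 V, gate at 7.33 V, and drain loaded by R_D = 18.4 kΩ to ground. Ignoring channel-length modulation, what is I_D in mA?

I_D = 0.469 mA

V_SG = V_DD − V_G = 8.75 − 7.33 = 1.42 V, so V_ov = 1.42 − 0.706 = 0.714 V.
k_p = μ_pC_ox · (W/L) = 6.3 mA/V².
Assume saturation: I_D = ½ k_p V_ov² = 0.5 × 6.3 × 0.714² = 1.61 mA, giving V_SD = V_DD − I_D R_D = 8.75 − 1.61 × 18.4 = -20.8 V.
But -20.8 V < V_ov = 0.714 V, so the device is actually in triode.
In triode I_D = k_p[V_ov V_SD − ½ V_SD²] and I_D = (V_DD − V_SD)/R_D. Equating: 58 V_SD² − 83.77 V_SD + 8.75 = 0, giving V_SD = 0.113 V (the root below V_ov).
I_D = (8.75 − 0.113) / 18.4 = 0.469 mA.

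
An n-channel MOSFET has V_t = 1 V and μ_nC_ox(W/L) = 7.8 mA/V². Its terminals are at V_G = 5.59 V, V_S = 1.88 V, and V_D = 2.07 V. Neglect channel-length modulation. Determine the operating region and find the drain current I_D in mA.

V_GS = V_G − V_S = 5.59 − 1.88 = 3.71 V; V_DS = V_D − V_S = 2.07 − 1.88 = 0.19 V.
V_ov = V_GS − V_t = 3.71 − 1 = 2.71 V.
Since V_DS = 0.19 V < V_ov = 2.71 V, the device is in the triode region.
I_D = k_n [V_ov · V_DS − ½ V_DS²] = 7.8 × [2.71 × 0.19 − 0.5 × 0.19²] = 3.88 mA.

Triode; I_D = 3.88 mA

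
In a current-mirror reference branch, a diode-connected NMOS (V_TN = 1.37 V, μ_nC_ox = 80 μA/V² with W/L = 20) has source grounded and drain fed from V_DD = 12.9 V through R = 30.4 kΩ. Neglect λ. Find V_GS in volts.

V_GS = 2.04 V

With gate tied to drain, V_GS = V_DS ≥ V_GS − V_TN, so the device is in saturation.
k_n = μ_nC_ox · (W/L) = 1.6 mA/V².
KCL at the drain: ½ k_n (V_GS − V_TN)² = (V_DD − V_GS)/R.
Let x = V_GS − 1.37. Then 24.3 x² + x − 11.53 = 0, giving x = 0.668 V (positive root), so V_GS = 2.04 V.
I_D = (V_DD − V_GS)/R = (12.9 − 2.04) / 30.4 = 0.357 mA.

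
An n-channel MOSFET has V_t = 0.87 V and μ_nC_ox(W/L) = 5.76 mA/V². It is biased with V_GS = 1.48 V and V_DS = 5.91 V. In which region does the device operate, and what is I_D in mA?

V_ov = V_GS − V_t = 1.48 − 0.87 = 0.61 V.
Since V_DS = 5.91 V ≥ V_ov = 0.61 V, the device is in saturation.
I_D = ½ k_n V_ov² = 0.5 × 5.76 × 0.61² = 1.07 mA.

Saturation; I_D = 1.07 mA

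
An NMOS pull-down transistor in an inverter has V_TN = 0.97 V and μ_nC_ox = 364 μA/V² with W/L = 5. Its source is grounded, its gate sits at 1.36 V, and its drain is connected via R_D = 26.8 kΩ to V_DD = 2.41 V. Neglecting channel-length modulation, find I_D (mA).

I_D = 0.0845 mA

V_GS = V_G = 1.36 V, so V_ov = 1.36 − 0.97 = 0.39 V.
k_n = μ_nC_ox · (W/L) = 1.82 mA/V².
Assume saturation: I_D = ½ k_n V_ov² = 0.5 × 1.82 × 0.39² = 0.138 mA, giving V_DS = V_DD − I_D R_D = 2.41 − 0.138 × 26.8 = -1.3 V.
But -1.3 V < V_ov = 0.39 V, so the device is actually in triode.
In triode I_D = k_n[V_ov V_DS − ½ V_DS²] and I_D = (V_DD − V_DS)/R_D. Equating: 24.4 V_DS² − 20.02 V_DS + 2.41 = 0, giving V_DS = 0.147 V (the root below V_ov).
I_D = (2.41 − 0.147) / 26.8 = 0.0845 mA.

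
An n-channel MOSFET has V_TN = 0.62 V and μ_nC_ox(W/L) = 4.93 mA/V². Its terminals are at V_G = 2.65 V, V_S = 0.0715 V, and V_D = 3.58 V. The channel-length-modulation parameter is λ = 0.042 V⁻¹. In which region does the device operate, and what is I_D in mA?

Saturation; I_D = 10.8 mA

V_GS = V_G − V_S = 2.65 − 0.0715 = 2.58 V; V_DS = V_D − V_S = 3.58 − 0.0715 = 3.51 V.
V_ov = V_GS − V_TN = 2.58 − 0.62 = 1.96 V.
Since V_DS = 3.51 V ≥ V_ov = 1.96 V, the device is in saturation.
I_D = ½ k_n V_ov² (1 + λ V_DS) = 0.5 × 4.93 × 1.96² × (1 + 0.042 × 3.51) = 10.8 mA.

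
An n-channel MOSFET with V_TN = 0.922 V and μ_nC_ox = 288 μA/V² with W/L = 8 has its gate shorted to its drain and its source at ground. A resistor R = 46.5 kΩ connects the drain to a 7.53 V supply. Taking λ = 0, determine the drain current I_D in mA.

I_D = 0.135 mA

With gate tied to drain, V_GS = V_DS ≥ V_GS − V_TN, so the device is in saturation.
k_n = μ_nC_ox · (W/L) = 2.304 mA/V².
KCL at the drain: ½ k_n (V_GS − V_TN)² = (V_DD − V_GS)/R.
Let x = V_GS − 0.922. Then 53.6 x² + x − 6.608 = 0, giving x = 0.342 V (positive root), so V_GS = 1.26 V.
I_D = (V_DD − V_GS)/R = (7.53 − 1.26) / 46.5 = 0.135 mA.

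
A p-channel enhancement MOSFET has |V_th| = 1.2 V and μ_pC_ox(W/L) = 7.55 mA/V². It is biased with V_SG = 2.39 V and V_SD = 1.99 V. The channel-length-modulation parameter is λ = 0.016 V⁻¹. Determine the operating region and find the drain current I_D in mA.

Saturation; I_D = 5.52 mA

V_ov = V_SG − |V_th| = 2.39 − 1.2 = 1.19 V.
Since V_SD = 1.99 V ≥ V_ov = 1.19 V, the device is in saturation.
I_D = ½ k_p V_ov² (1 + λ V_SD) = 0.5 × 7.55 × 1.19² × (1 + 0.016 × 1.99) = 5.52 mA.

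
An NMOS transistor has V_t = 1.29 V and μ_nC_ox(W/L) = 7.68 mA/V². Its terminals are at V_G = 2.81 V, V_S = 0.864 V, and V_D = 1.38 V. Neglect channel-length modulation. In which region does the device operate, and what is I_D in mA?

V_GS = V_G − V_S = 2.81 − 0.864 = 1.95 V; V_DS = V_D − V_S = 1.38 − 0.864 = 0.516 V.
V_ov = V_GS − V_t = 1.95 − 1.29 = 0.656 V.
Since V_DS = 0.516 V < V_ov = 0.656 V, the device is in the triode region.
I_D = k_n [V_ov · V_DS − ½ V_DS²] = 7.68 × [0.656 × 0.516 − 0.5 × 0.516²] = 1.58 mA.

Triode; I_D = 1.58 mA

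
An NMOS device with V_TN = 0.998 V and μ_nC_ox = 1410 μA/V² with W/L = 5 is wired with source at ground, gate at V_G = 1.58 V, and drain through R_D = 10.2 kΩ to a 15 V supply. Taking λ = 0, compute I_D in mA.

V_GS = V_G = 1.58 V, so V_ov = 1.58 − 0.998 = 0.582 V.
k_n = μ_nC_ox · (W/L) = 7.05 mA/V².
Assume saturation: I_D = ½ k_n V_ov² = 0.5 × 7.05 × 0.582² = 1.19 mA, giving V_DS = V_DD − I_D R_D = 15 − 1.19 × 10.2 = 2.82 V.
V_DS = 2.82 V ≥ V_ov = 0.582 V, confirming saturation.

I_D = 1.19 mA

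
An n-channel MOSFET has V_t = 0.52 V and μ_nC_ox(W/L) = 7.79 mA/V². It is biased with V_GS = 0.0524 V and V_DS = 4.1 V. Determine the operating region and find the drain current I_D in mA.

V_GS = 0.0524 V < V_t = 0.52 V, so the transistor is in cutoff.

Cutoff; I_D = 0 mA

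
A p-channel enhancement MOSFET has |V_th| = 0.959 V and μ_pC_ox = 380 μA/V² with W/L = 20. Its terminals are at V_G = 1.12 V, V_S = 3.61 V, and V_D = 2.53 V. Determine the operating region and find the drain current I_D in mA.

Triode; I_D = 8.13 mA

V_SG = V_S − V_G = 3.61 − 1.12 = 2.49 V; V_SD = V_S − V_D = 3.61 − 2.53 = 1.08 V.
k_p = μ_pC_ox · (W/L) = 7.6 mA/V².
V_ov = V_SG − |V_th| = 2.49 − 0.959 = 1.53 V.
Since V_SD = 1.08 V < V_ov = 1.53 V, the device is in the triode region.
I_D = k_p [V_ov · V_SD − ½ V_SD²] = 7.6 × [1.53 × 1.08 − 0.5 × 1.08²] = 8.13 mA.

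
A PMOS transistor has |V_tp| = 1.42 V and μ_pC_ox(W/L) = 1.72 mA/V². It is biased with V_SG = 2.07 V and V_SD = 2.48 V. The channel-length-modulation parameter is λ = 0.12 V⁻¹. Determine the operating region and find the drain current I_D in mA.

V_ov = V_SG − |V_tp| = 2.07 − 1.42 = 0.65 V.
Since V_SD = 2.48 V ≥ V_ov = 0.65 V, the device is in saturation.
I_D = ½ k_p V_ov² (1 + λ V_SD) = 0.5 × 1.72 × 0.65² × (1 + 0.12 × 2.48) = 0.471 mA.

Saturation; I_D = 0.471 mA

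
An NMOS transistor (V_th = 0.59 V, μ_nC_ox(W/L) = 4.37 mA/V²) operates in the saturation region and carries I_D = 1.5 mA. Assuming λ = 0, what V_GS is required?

V_GS = 1.42 V

In saturation I_D = ½ k_n (V_GS − V_th)², so V_GS − V_th = √(2 I_D / k_n) = √(2 × 1.5 / 4.37) = 0.829 V.
V_GS = 0.59 + 0.829 = 1.42 V.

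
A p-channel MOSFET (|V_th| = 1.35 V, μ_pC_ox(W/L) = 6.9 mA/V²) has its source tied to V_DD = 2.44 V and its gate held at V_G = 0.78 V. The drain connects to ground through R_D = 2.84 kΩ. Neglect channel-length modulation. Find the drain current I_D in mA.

I_D = 0.332 mA

V_SG = V_DD − V_G = 2.44 − 0.78 = 1.66 V, so V_ov = 1.66 − 1.35 = 0.31 V.
Assume saturation: I_D = ½ k_p V_ov² = 0.5 × 6.9 × 0.31² = 0.332 mA, giving V_SD = V_DD − I_D R_D = 2.44 − 0.332 × 2.84 = 1.5 V.
V_SD = 1.5 V ≥ V_ov = 0.31 V, confirming saturation.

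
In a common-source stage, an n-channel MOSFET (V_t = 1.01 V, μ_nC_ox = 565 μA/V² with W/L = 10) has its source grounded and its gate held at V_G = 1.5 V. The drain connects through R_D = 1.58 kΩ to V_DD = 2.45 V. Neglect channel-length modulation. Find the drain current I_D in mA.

V_GS = V_G = 1.5 V, so V_ov = 1.5 − 1.01 = 0.49 V.
k_n = μ_nC_ox · (W/L) = 5.65 mA/V².
Assume saturation: I_D = ½ k_n V_ov² = 0.5 × 5.65 × 0.49² = 0.678 mA, giving V_DS = V_DD − I_D R_D = 2.45 − 0.678 × 1.58 = 1.38 V.
V_DS = 1.38 V ≥ V_ov = 0.49 V, confirming saturation.

I_D = 0.678 mA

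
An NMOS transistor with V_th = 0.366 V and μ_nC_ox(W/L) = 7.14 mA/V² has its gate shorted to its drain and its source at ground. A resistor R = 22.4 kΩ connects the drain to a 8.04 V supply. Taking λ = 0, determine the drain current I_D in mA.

With gate tied to drain, V_GS = V_DS ≥ V_GS − V_th, so the device is in saturation.
KCL at the drain: ½ k_n (V_GS − V_th)² = (V_DD − V_GS)/R.
Let x = V_GS − 0.366. Then 80 x² + x − 7.674 = 0, giving x = 0.304 V (positive root), so V_GS = 0.67 V.
I_D = (V_DD − V_GS)/R = (8.04 − 0.67) / 22.4 = 0.329 mA.

I_D = 0.329 mA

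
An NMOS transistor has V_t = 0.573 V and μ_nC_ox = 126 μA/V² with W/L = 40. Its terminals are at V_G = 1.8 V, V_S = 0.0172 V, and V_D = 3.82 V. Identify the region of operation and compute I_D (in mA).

V_GS = V_G − V_S = 1.8 − 0.0172 = 1.78 V; V_DS = V_D − V_S = 3.82 − 0.0172 = 3.8 V.
k_n = μ_nC_ox · (W/L) = 5.04 mA/V².
V_ov = V_GS − V_t = 1.78 − 0.573 = 1.21 V.
Since V_DS = 3.8 V ≥ V_ov = 1.21 V, the device is in saturation.
I_D = ½ k_n V_ov² = 0.5 × 5.04 × 1.21² = 3.69 mA.

Saturation; I_D = 3.69 mA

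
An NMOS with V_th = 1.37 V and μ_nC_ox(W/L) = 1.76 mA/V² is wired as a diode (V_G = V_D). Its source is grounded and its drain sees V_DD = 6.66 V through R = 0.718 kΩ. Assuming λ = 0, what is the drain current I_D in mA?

I_D = 4.29 mA

With gate tied to drain, V_GS = V_DS ≥ V_GS − V_th, so the device is in saturation.
KCL at the drain: ½ k_n (V_GS − V_th)² = (V_DD − V_GS)/R.
Let x = V_GS − 1.37. Then 0.632 x² + x − 5.29 = 0, giving x = 2.21 V (positive root), so V_GS = 3.58 V.
I_D = (V_DD − V_GS)/R = (6.66 − 3.58) / 0.718 = 4.29 mA.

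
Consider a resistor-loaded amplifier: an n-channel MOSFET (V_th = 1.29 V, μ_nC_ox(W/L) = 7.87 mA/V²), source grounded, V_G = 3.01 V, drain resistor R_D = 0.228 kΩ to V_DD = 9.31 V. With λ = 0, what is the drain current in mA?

V_GS = V_G = 3.01 V, so V_ov = 3.01 − 1.29 = 1.72 V.
Assume saturation: I_D = ½ k_n V_ov² = 0.5 × 7.87 × 1.72² = 11.6 mA, giving V_DS = V_DD − I_D R_D = 9.31 − 11.6 × 0.228 = 6.66 V.
V_DS = 6.66 V ≥ V_ov = 1.72 V, confirming saturation.

I_D = 11.6 mA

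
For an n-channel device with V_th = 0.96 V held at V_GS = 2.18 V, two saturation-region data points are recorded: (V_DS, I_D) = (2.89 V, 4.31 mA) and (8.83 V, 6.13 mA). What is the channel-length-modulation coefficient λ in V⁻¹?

λ = 0.0895 V⁻¹

With V_GS fixed, I_D ∝ (1 + λ V_DS) in saturation, so I_D2/I_D1 = (1 + λ V_DS2)/(1 + λ V_DS1).
6.13/4.31 = 1.422 = (1 + 8.83 λ)/(1 + 2.89 λ).
Solving: λ (I_D1 V_DS2 − I_D2 V_DS1) = I_D2 − I_D1, so λ = (6.13 − 4.31) / (4.31 × 8.83 − 6.13 × 2.89) = 1.82 / 20.3 = 0.0895 V⁻¹.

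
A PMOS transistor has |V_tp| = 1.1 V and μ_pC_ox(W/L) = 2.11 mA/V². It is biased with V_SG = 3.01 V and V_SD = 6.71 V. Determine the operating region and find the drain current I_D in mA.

V_ov = V_SG − |V_tp| = 3.01 − 1.1 = 1.91 V.
Since V_SD = 6.71 V ≥ V_ov = 1.91 V, the device is in saturation.
I_D = ½ k_p V_ov² = 0.5 × 2.11 × 1.91² = 3.85 mA.

Saturation; I_D = 3.85 mA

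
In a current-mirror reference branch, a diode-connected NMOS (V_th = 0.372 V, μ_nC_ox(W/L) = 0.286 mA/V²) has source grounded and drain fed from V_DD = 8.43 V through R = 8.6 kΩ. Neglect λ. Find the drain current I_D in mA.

With gate tied to drain, V_GS = V_DS ≥ V_GS − V_th, so the device is in saturation.
KCL at the drain: ½ k_n (V_GS − V_th)² = (V_DD − V_GS)/R.
Let x = V_GS − 0.372. Then 1.23 x² + x − 8.058 = 0, giving x = 2.19 V (positive root), so V_GS = 2.56 V.
I_D = (V_DD − V_GS)/R = (8.43 − 2.56) / 8.6 = 0.683 mA.

I_D = 0.683 mA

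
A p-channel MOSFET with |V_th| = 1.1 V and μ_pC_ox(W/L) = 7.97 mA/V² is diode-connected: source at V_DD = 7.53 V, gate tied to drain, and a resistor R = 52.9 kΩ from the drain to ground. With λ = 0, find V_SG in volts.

With gate tied to drain, V_SG = V_SD ≥ V_SG − |V_th|, so the device is in saturation.
KCL at the drain: ½ k_p (V_SG − |V_th|)² = (V_DD − V_SG)/R.
Let x = V_SG − 1.1. Then 211 x² + x − 6.43 = 0, giving x = 0.172 V (positive root), so V_SG = 1.27 V.
I_D = (V_DD − V_SG)/R = (7.53 − 1.27) / 52.9 = 0.118 mA.

V_SG = 1.27 V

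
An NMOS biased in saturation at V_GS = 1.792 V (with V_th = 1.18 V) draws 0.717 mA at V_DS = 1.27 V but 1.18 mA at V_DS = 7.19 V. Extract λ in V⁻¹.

λ = 0.127 V⁻¹

With V_GS fixed, I_D ∝ (1 + λ V_DS) in saturation, so I_D2/I_D1 = (1 + λ V_DS2)/(1 + λ V_DS1).
1.18/0.717 = 1.646 = (1 + 7.19 λ)/(1 + 1.27 λ).
Solving: λ (I_D1 V_DS2 − I_D2 V_DS1) = I_D2 − I_D1, so λ = (1.18 − 0.717) / (0.717 × 7.19 − 1.18 × 1.27) = 0.463 / 3.66 = 0.127 V⁻¹.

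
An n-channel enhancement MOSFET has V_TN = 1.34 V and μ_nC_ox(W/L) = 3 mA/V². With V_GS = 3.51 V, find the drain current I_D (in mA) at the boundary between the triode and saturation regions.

At the boundary V_DS = V_ov = V_GS − V_TN = 3.51 − 1.34 = 2.17 V.
I_D = ½ k_n V_ov² = 0.5 × 3 × 2.17² = 7.06 mA.

I_D = 7.06 mA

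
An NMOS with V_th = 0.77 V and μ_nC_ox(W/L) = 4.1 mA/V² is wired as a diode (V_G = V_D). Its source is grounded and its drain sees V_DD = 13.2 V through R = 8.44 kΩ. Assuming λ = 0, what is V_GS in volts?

V_GS = 1.59 V

With gate tied to drain, V_GS = V_DS ≥ V_GS − V_th, so the device is in saturation.
KCL at the drain: ½ k_n (V_GS − V_th)² = (V_DD − V_GS)/R.
Let x = V_GS − 0.77. Then 17.3 x² + x − 12.43 = 0, giving x = 0.819 V (positive root), so V_GS = 1.59 V.
I_D = (V_DD − V_GS)/R = (13.2 − 1.59) / 8.44 = 1.38 mA.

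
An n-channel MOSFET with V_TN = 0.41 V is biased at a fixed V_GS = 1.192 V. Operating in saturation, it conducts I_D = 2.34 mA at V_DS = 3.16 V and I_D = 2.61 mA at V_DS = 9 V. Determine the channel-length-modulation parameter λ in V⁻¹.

With V_GS fixed, I_D ∝ (1 + λ V_DS) in saturation, so I_D2/I_D1 = (1 + λ V_DS2)/(1 + λ V_DS1).
2.61/2.34 = 1.115 = (1 + 9 λ)/(1 + 3.16 λ).
Solving: λ (I_D1 V_DS2 − I_D2 V_DS1) = I_D2 − I_D1, so λ = (2.61 − 2.34) / (2.34 × 9 − 2.61 × 3.16) = 0.27 / 12.8 = 0.0211 V⁻¹.

λ = 0.0211 V⁻¹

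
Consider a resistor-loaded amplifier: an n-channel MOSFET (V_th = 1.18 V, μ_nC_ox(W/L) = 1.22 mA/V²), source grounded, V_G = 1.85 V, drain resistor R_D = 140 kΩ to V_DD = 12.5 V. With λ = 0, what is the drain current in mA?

V_GS = V_G = 1.85 V, so V_ov = 1.85 − 1.18 = 0.67 V.
Assume saturation: I_D = ½ k_n V_ov² = 0.5 × 1.22 × 0.67² = 0.274 mA, giving V_DS = V_DD − I_D R_D = 12.5 − 0.274 × 140 = -25.8 V.
But -25.8 V < V_ov = 0.67 V, so the device is actually in triode.
In triode I_D = k_n[V_ov V_DS − ½ V_DS²] and I_D = (V_DD − V_DS)/R_D. Equating: 85.4 V_DS² − 115.4 V_DS + 12.5 = 0, giving V_DS = 0.119 V (the root below V_ov).
I_D = (12.5 − 0.119) / 140 = 0.0884 mA.

I_D = 0.0884 mA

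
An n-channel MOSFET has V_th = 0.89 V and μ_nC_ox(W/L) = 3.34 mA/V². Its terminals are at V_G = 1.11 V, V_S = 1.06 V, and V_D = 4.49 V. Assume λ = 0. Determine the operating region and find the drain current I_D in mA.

Cutoff; I_D = 0 mA

V_GS = V_G − V_S = 1.11 − 1.06 = 0.05 V; V_DS = V_D − V_S = 4.49 − 1.06 = 3.43 V.
V_GS = 0.05 V < V_th = 0.89 V, so the transistor is in cutoff.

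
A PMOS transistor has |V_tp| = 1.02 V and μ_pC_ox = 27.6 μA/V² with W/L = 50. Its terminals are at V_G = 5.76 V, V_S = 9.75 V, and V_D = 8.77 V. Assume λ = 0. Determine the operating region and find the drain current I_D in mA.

V_SG = V_S − V_G = 9.75 − 5.76 = 3.99 V; V_SD = V_S − V_D = 9.75 − 8.77 = 0.98 V.
k_p = μ_pC_ox · (W/L) = 1.38 mA/V².
V_ov = V_SG − |V_tp| = 3.99 − 1.02 = 2.97 V.
Since V_SD = 0.98 V < V_ov = 2.97 V, the device is in the triode region.
I_D = k_p [V_ov · V_SD − ½ V_SD²] = 1.38 × [2.97 × 0.98 − 0.5 × 0.98²] = 3.35 mA.

Triode; I_D = 3.35 mA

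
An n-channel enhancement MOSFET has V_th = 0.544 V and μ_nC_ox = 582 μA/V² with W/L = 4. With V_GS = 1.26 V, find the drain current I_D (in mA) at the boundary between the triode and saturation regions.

I_D = 0.597 mA

At the boundary V_DS = V_ov = V_GS − V_th = 1.26 − 0.544 = 0.716 V.
k_n = μ_nC_ox · (W/L) = 2.328 mA/V².
I_D = ½ k_n V_ov² = 0.5 × 2.328 × 0.716² = 0.597 mA.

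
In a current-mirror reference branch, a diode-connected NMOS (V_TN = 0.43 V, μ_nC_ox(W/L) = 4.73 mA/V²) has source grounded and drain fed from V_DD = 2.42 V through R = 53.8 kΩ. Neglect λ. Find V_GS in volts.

V_GS = 0.551 V

With gate tied to drain, V_GS = V_DS ≥ V_GS − V_TN, so the device is in saturation.
KCL at the drain: ½ k_n (V_GS − V_TN)² = (V_DD − V_GS)/R.
Let x = V_GS − 0.43. Then 127 x² + x − 1.99 = 0, giving x = 0.121 V (positive root), so V_GS = 0.551 V.
I_D = (V_DD − V_GS)/R = (2.42 − 0.551) / 53.8 = 0.0347 mA.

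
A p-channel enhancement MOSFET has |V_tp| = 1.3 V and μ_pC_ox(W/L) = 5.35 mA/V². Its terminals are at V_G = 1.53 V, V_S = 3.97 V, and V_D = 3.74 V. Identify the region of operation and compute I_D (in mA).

Triode; I_D = 1.26 mA

V_SG = V_S − V_G = 3.97 − 1.53 = 2.44 V; V_SD = V_S − V_D = 3.97 − 3.74 = 0.23 V.
V_ov = V_SG − |V_tp| = 2.44 − 1.3 = 1.14 V.
Since V_SD = 0.23 V < V_ov = 1.14 V, the device is in the triode region.
I_D = k_p [V_ov · V_SD − ½ V_SD²] = 5.35 × [1.14 × 0.23 − 0.5 × 0.23²] = 1.26 mA.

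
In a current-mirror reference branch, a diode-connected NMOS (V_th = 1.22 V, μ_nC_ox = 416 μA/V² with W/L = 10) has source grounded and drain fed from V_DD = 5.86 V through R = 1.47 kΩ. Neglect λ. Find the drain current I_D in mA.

I_D = 2.42 mA

With gate tied to drain, V_GS = V_DS ≥ V_GS − V_th, so the device is in saturation.
k_n = μ_nC_ox · (W/L) = 4.16 mA/V².
KCL at the drain: ½ k_n (V_GS − V_th)² = (V_DD − V_GS)/R.
Let x = V_GS − 1.22. Then 3.06 x² + x − 4.64 = 0, giving x = 1.08 V (positive root), so V_GS = 2.3 V.
I_D = (V_DD − V_GS)/R = (5.86 − 2.3) / 1.47 = 2.42 mA.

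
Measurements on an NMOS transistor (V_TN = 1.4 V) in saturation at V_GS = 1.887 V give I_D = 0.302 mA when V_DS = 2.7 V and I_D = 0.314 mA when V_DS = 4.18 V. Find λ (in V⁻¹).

With V_GS fixed, I_D ∝ (1 + λ V_DS) in saturation, so I_D2/I_D1 = (1 + λ V_DS2)/(1 + λ V_DS1).
0.314/0.302 = 1.04 = (1 + 4.18 λ)/(1 + 2.7 λ).
Solving: λ (I_D1 V_DS2 − I_D2 V_DS1) = I_D2 − I_D1, so λ = (0.314 − 0.302) / (0.302 × 4.18 − 0.314 × 2.7) = 0.012 / 0.415 = 0.0289 V⁻¹.

λ = 0.0289 V⁻¹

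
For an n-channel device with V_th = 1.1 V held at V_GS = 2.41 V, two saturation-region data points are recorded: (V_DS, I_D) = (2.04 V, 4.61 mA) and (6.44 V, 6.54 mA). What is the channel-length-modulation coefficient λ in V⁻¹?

With V_GS fixed, I_D ∝ (1 + λ V_DS) in saturation, so I_D2/I_D1 = (1 + λ V_DS2)/(1 + λ V_DS1).
6.54/4.61 = 1.419 = (1 + 6.44 λ)/(1 + 2.04 λ).
Solving: λ (I_D1 V_DS2 − I_D2 V_DS1) = I_D2 − I_D1, so λ = (6.54 − 4.61) / (4.61 × 6.44 − 6.54 × 2.04) = 1.93 / 16.3 = 0.118 V⁻¹.

λ = 0.118 V⁻¹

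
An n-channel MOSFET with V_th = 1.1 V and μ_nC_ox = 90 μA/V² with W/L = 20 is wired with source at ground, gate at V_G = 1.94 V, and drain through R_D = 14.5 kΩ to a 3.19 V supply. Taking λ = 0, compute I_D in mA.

V_GS = V_G = 1.94 V, so V_ov = 1.94 − 1.1 = 0.84 V.
k_n = μ_nC_ox · (W/L) = 1.8 mA/V².
Assume saturation: I_D = ½ k_n V_ov² = 0.5 × 1.8 × 0.84² = 0.635 mA, giving V_DS = V_DD − I_D R_D = 3.19 − 0.635 × 14.5 = -6.02 V.
But -6.02 V < V_ov = 0.84 V, so the device is actually in triode.
In triode I_D = k_n[V_ov V_DS − ½ V_DS²] and I_D = (V_DD − V_DS)/R_D. Equating: 13.1 V_DS² − 22.92 V_DS + 3.19 = 0, giving V_DS = 0.152 V (the root below V_ov).
I_D = (3.19 − 0.152) / 14.5 = 0.209 mA.

I_D = 0.209 mA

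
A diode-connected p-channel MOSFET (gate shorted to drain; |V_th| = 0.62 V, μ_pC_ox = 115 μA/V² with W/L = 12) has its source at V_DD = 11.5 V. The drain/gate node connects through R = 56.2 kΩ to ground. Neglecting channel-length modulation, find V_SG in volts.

V_SG = 1.14 V

With gate tied to drain, V_SG = V_SD ≥ V_SG − |V_th|, so the device is in saturation.
k_p = μ_pC_ox · (W/L) = 1.38 mA/V².
KCL at the drain: ½ k_p (V_SG − |V_th|)² = (V_DD − V_SG)/R.
Let x = V_SG − 0.62. Then 38.8 x² + x − 10.88 = 0, giving x = 0.517 V (positive root), so V_SG = 1.14 V.
I_D = (V_DD − V_SG)/R = (11.5 − 1.14) / 56.2 = 0.184 mA.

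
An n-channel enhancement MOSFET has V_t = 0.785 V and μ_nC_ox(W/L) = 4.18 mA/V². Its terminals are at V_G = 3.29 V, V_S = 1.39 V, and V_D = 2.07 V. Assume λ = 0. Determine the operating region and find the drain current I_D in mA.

V_GS = V_G − V_S = 3.29 − 1.39 = 1.9 V; V_DS = V_D − V_S = 2.07 − 1.39 = 0.68 V.
V_ov = V_GS − V_t = 1.9 − 0.785 = 1.12 V.
Since V_DS = 0.68 V < V_ov = 1.12 V, the device is in the triode region.
I_D = k_n [V_ov · V_DS − ½ V_DS²] = 4.18 × [1.12 × 0.68 − 0.5 × 0.68²] = 2.2 mA.

Triode; I_D = 2.20 mA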